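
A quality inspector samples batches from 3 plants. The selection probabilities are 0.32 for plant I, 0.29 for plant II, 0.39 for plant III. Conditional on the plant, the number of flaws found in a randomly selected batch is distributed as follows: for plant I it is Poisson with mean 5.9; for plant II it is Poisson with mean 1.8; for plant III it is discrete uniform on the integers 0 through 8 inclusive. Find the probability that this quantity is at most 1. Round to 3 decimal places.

Conditional on each plant, P(X ≤ 1): I: 0.0189022; II: 0.462837; III: 0.222222.
By total probability, P(X ≤ 1) = 0.32·0.0189022 + 0.29·0.462837 + 0.39·0.222222 = 0.226938.

0.227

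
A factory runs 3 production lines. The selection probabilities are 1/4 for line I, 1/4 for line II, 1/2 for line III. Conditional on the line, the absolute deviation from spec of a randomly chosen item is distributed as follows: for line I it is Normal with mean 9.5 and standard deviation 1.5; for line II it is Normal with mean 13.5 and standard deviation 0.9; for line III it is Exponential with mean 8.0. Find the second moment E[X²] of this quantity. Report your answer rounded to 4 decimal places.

132.8900

For each component E[X²] = Var + (mean)², giving I: 92.5; II: 183.06; III: 128.
Overall E[X²] = 0.25·92.5 + 0.25·183.06 + 0.5·128 = 132.89.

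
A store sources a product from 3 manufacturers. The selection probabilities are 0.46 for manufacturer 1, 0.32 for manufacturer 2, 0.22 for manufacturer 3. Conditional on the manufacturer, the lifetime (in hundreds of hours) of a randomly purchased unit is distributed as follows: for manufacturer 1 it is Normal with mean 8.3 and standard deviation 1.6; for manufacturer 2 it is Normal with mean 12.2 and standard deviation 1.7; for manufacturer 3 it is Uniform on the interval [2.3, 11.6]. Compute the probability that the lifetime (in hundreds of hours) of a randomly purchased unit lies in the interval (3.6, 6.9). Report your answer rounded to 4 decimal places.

0.1654

Conditional on each manufacturer, P(3.6 < X < 6.9): 1: 0.189133; 2: 0.000911294; 3: 0.354839.
By total probability, P(3.6 < X < 6.9) = 0.46·0.189133 + 0.32·0.000911294 + 0.22·0.354839 = 0.165357.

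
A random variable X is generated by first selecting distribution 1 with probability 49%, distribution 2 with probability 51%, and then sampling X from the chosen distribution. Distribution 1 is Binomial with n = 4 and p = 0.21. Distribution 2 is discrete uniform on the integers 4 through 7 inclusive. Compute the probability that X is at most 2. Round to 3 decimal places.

Conditional on each component, P(X ≤ 2): 1: 0.96879; 2: 0.
By total probability, P(X ≤ 2) = 0.49·0.96879 + 0.51·0 = 0.474707.

0.475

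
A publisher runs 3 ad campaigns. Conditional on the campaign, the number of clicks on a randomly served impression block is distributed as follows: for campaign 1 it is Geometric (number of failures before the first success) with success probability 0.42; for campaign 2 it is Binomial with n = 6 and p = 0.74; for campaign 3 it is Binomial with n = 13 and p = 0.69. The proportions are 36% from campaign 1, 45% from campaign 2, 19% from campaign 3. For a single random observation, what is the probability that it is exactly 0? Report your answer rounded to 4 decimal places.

Conditional on each campaign, P(X = 0): 1: 0.42; 2: 0.000308916; 3: 2.44175e-07.
By total probability, P(X = 0) = 0.36·0.42 + 0.45·0.000308916 + 0.19·2.44175e-07 = 0.151339.

0.1513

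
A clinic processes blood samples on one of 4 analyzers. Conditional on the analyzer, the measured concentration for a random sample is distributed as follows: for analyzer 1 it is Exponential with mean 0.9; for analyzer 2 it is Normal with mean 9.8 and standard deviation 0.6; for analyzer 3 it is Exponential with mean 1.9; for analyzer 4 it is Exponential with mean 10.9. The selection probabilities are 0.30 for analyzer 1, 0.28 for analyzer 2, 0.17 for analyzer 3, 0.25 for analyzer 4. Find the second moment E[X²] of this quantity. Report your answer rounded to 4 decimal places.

88.1104

For each component E[X²] = Var + (mean)², giving 1: 1.62; 2: 96.4; 3: 7.22; 4: 237.62.
Overall E[X²] = 0.3·1.62 + 0.28·96.4 + 0.17·7.22 + 0.25·237.62 = 88.1104.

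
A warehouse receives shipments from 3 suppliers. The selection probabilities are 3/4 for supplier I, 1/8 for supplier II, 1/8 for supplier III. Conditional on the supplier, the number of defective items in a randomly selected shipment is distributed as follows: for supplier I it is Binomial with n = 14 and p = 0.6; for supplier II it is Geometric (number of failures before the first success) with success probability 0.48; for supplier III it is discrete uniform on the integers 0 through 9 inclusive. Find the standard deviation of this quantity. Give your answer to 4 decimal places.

Per component, I: μ=8.4, E[X²]=73.92; II: μ=1.08333, E[X²]=3.43056; III: μ=4.5, E[X²]=28.5.
E[X] = 0.75·8.4 + 0.125·1.08333 + 0.125·4.5 = 6.99792.
E[X²] = 0.75·73.92 + 0.125·3.43056 + 0.125·28.5 = 59.4313.
Var(X) = E[X²] − (E[X])² = 59.4313 − 48.9708 = 10.4605.
SD(X) = √10.4605 = 3.23427.

3.2343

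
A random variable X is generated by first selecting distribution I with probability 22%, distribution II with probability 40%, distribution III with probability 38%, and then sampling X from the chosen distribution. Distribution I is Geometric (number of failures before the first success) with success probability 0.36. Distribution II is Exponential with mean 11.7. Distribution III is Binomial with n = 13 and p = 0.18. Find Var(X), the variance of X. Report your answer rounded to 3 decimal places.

78.578

Per component, I: μ=1.77778, E[X²]=8.09877; II: μ=11.7, E[X²]=273.78; III: μ=2.34, E[X²]=7.3944.
E[X] = 0.22·1.77778 + 0.4·11.7 + 0.38·2.34 = 5.96031.
E[X²] = 0.22·8.09877 + 0.4·273.78 + 0.38·7.3944 = 114.104.
Var(X) = E[X²] − (E[X])² = 114.104 − 35.5253 = 78.5783.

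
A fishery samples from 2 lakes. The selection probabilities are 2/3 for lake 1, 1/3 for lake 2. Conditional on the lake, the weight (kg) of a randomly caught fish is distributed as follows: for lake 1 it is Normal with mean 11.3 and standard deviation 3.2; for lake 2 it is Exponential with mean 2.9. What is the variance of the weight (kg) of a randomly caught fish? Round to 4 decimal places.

25.3100

Per component, 1: μ=11.3, E[X²]=137.93; 2: μ=2.9, E[X²]=16.82.
E[X] = 0.666667·11.3 + 0.333333·2.9 = 8.5.
E[X²] = 0.666667·137.93 + 0.333333·16.82 = 97.56.
Var(X) = E[X²] − (E[X])² = 97.56 − 72.25 = 25.31.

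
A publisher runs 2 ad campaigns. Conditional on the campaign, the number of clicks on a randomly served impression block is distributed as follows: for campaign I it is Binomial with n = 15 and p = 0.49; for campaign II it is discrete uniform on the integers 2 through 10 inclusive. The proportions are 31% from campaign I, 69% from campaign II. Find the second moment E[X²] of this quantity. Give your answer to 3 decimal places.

47.349

For each component E[X²] = Var + (mean)², giving I: 57.771; II: 42.6667.
Overall E[X²] = 0.31·57.771 + 0.69·42.6667 = 47.349.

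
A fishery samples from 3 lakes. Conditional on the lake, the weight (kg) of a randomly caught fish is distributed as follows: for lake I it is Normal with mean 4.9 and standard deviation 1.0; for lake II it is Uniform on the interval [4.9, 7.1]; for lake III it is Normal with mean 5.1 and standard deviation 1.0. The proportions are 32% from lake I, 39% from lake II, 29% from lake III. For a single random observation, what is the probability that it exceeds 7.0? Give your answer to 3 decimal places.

0.032

Conditional on each lake, P(X > 7.0): I: 0.0178644; II: 0.0454545; III: 0.0287166.
By total probability, P(X > 7.0) = 0.32·0.0178644 + 0.39·0.0454545 + 0.29·0.0287166 = 0.0317717.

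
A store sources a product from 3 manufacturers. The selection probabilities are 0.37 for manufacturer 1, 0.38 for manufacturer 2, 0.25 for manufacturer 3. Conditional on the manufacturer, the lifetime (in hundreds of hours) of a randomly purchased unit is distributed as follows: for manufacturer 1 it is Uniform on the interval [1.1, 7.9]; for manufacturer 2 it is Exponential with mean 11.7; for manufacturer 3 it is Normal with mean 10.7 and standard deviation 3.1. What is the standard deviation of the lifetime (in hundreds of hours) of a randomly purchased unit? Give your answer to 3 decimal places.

Per component, 1: μ=4.5, E[X²]=24.1033; 2: μ=11.7, E[X²]=273.78; 3: μ=10.7, E[X²]=124.1.
E[X] = 0.37·4.5 + 0.38·11.7 + 0.25·10.7 = 8.786.
E[X²] = 0.37·24.1033 + 0.38·273.78 + 0.25·124.1 = 143.98.
Var(X) = E[X²] − (E[X])² = 143.98 − 77.1938 = 66.7858.
SD(X) = √66.7858 = 8.17226.

8.172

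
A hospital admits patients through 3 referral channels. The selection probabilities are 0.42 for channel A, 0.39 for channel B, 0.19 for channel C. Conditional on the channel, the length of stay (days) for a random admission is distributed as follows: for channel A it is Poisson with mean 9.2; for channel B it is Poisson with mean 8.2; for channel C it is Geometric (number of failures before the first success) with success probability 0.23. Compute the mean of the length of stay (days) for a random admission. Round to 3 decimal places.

Component means — A: 9.2; B: 8.2; C: 3.34783.
E[X] = 0.42·9.2 + 0.39·8.2 + 0.19·3.34783 = 7.69809.

7.698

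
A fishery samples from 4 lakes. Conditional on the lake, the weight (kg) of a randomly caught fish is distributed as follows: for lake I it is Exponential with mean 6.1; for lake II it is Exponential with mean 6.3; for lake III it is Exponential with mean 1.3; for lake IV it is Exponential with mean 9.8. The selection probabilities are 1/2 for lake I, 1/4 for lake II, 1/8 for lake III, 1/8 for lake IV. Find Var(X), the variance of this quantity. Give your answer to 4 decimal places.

45.3373

Per component, I: μ=6.1, E[X²]=74.42; II: μ=6.3, E[X²]=79.38; III: μ=1.3, E[X²]=3.38; IV: μ=9.8, E[X²]=192.08.
E[X] = 0.5·6.1 + 0.25·6.3 + 0.125·1.3 + 0.125·9.8 = 6.0125.
E[X²] = 0.5·74.42 + 0.25·79.38 + 0.125·3.38 + 0.125·192.08 = 81.4875.
Var(X) = E[X²] − (E[X])² = 81.4875 − 36.1502 = 45.3373.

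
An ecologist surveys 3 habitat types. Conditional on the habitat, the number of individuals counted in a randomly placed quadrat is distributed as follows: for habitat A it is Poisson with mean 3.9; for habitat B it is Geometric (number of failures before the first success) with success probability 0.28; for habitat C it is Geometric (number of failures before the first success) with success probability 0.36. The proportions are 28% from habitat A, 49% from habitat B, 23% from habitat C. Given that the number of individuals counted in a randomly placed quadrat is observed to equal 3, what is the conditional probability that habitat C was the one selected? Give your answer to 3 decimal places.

0.168

Likelihoods P(X=3 | ·): A: 0.200122; B: 0.104509; C: 0.0943718.
Posterior ∝ prior × likelihood. Numerator for C: 0.23·0.0943718 = 0.0217055.
Normalizing constant: 0.28·0.200122 + 0.49·0.104509 + 0.23·0.0943718 = 0.128949.
P(C | observation) = 0.0217055 / 0.128949 = 0.168326.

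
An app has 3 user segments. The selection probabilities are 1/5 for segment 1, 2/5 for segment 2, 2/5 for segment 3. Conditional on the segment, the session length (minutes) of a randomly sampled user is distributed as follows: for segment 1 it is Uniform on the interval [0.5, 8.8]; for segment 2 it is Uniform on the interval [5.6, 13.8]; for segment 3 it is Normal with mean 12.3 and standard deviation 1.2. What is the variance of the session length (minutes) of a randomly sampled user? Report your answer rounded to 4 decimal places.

11.7691

Per component, 1: μ=4.65, E[X²]=27.3633; 2: μ=9.7, E[X²]=99.6933; 3: μ=12.3, E[X²]=152.73.
E[X] = 0.2·4.65 + 0.4·9.7 + 0.4·12.3 = 9.73.
E[X²] = 0.2·27.3633 + 0.4·99.6933 + 0.4·152.73 = 106.442.
Var(X) = E[X²] − (E[X])² = 106.442 − 94.6729 = 11.7691.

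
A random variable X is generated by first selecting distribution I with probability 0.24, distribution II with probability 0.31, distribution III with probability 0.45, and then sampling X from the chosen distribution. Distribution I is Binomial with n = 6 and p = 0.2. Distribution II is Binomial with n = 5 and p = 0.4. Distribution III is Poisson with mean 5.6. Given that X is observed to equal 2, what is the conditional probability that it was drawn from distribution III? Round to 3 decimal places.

0.136

Likelihoods P(X=2 | ·): I: 0.24576; II: 0.3456; III: 0.0579825.
Posterior ∝ prior × likelihood. Numerator for III: 0.45·0.0579825 = 0.0260921.
Normalizing constant: 0.24·0.24576 + 0.31·0.3456 + 0.45·0.0579825 = 0.192211.
P(III | observation) = 0.0260921 / 0.192211 = 0.135748.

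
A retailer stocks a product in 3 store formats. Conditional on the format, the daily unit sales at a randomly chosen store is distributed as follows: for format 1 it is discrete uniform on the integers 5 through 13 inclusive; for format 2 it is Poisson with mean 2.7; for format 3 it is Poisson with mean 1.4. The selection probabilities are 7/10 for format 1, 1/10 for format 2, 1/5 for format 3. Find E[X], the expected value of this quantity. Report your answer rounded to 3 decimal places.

6.850

Component means — 1: 9; 2: 2.7; 3: 1.4.
E[X] = 0.7·9 + 0.1·2.7 + 0.2·1.4 = 6.85.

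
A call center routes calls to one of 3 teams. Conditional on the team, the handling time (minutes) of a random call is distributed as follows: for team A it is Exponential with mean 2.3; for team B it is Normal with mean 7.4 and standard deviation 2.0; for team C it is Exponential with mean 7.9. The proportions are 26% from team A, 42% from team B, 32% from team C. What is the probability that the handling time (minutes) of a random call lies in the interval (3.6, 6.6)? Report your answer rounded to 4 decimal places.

0.2364

Conditional on each team, P(3.6 < X < 6.6): A: 0.152319; B: 0.315862; C: 0.200324.
By total probability, P(3.6 < X < 6.6) = 0.26·0.152319 + 0.42·0.315862 + 0.32·0.200324 = 0.236369.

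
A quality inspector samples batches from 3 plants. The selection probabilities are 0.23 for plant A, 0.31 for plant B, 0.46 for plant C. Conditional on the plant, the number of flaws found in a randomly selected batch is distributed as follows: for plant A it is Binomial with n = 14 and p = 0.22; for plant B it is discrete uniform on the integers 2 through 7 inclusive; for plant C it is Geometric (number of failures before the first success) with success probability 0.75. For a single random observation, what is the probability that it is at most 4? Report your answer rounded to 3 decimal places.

Conditional on each plant, P(X ≤ 4): A: 0.823532; B: 0.5; C: 0.999023.
By total probability, P(X ≤ 4) = 0.23·0.823532 + 0.31·0.5 + 0.46·0.999023 = 0.803963.

0.804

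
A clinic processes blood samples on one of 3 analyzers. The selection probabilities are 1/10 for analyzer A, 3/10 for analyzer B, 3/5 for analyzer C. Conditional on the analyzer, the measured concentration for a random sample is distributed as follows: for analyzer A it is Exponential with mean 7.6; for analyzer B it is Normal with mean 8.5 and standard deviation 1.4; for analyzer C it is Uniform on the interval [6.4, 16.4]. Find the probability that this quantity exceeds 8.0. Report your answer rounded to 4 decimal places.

Conditional on each analyzer, P(X > 8.0): A: 0.349018; B: 0.639508; C: 0.84.
By total probability, P(X > 8.0) = 0.1·0.349018 + 0.3·0.639508 + 0.6·0.84 = 0.730754.

0.7308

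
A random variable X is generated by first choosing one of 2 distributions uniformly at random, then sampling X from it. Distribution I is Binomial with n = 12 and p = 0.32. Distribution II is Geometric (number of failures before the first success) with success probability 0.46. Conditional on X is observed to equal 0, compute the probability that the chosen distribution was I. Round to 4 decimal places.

0.0208

Likelihoods P(X=0 | ·): I: 0.00977478; II: 0.46.
Posterior ∝ prior × likelihood. Numerator for I: 0.5·0.00977478 = 0.00488739.
Normalizing constant: 0.5·0.00977478 + 0.5·0.46 = 0.234887.
P(I | observation) = 0.00488739 / 0.234887 = 0.0208074.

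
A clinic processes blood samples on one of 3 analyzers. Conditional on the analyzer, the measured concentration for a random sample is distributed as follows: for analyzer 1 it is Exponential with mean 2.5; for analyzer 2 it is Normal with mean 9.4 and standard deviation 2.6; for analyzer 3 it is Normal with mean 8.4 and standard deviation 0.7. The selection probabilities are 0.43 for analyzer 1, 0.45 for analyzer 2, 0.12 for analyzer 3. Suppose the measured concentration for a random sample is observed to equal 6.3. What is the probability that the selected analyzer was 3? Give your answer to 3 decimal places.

Likelihoods f(6.3 | ·): 1: 0.0321838; 2: 0.0753773; 3: 0.00633121.
Posterior ∝ prior × likelihood. Numerator for 3: 0.12·0.00633121 = 0.000759745.
Normalizing constant: 0.43·0.0321838 + 0.45·0.0753773 + 0.12·0.00633121 = 0.0485186.
P(3 | observation) = 0.000759745 / 0.0485186 = 0.0156589.

0.016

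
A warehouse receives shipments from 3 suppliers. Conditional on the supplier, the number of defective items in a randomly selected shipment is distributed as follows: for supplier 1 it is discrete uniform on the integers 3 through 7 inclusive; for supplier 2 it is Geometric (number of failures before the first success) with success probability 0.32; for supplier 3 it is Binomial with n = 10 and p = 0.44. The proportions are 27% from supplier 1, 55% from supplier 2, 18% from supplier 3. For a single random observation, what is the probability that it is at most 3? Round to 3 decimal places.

Conditional on each supplier, P(X ≤ 3): 1: 0.2; 2: 0.786186; 3: 0.287669.
By total probability, P(X ≤ 3) = 0.27·0.2 + 0.55·0.786186 + 0.18·0.287669 = 0.538183.

0.538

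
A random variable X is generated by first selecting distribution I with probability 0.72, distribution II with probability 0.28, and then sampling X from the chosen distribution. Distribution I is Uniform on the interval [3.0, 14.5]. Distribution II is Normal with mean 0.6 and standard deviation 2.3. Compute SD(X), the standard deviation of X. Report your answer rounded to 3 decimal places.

4.776

Per component, I: μ=8.75, E[X²]=87.5833; II: μ=0.6, E[X²]=5.65.
E[X] = 0.72·8.75 + 0.28·0.6 = 6.468.
E[X²] = 0.72·87.5833 + 0.28·5.65 = 64.642.
Var(X) = E[X²] − (E[X])² = 64.642 − 41.835 = 22.807.
SD(X) = √22.807 = 4.77566.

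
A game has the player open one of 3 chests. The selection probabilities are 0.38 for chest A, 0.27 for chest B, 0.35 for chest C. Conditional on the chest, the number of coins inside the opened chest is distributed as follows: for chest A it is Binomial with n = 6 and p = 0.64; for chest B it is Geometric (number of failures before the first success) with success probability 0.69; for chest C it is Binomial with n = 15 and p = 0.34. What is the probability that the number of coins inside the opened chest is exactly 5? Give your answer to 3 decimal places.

0.164

Conditional on each chest, P(X = 5): A: 0.231928; B: 0.00197541; C: 0.213988.
By total probability, P(X = 5) = 0.38·0.231928 + 0.27·0.00197541 + 0.35·0.213988 = 0.163562.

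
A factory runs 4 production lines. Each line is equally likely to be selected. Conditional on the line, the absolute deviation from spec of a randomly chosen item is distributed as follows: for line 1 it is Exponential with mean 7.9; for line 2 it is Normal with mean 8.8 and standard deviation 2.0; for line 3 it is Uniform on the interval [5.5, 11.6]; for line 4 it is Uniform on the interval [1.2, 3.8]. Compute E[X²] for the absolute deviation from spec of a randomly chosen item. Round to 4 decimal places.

For each component E[X²] = Var + (mean)², giving 1: 124.82; 2: 81.44; 3: 76.2033; 4: 6.81333.
Overall E[X²] = 0.25·124.82 + 0.25·81.44 + 0.25·76.2033 + 0.25·6.81333 = 72.3192.

72.3192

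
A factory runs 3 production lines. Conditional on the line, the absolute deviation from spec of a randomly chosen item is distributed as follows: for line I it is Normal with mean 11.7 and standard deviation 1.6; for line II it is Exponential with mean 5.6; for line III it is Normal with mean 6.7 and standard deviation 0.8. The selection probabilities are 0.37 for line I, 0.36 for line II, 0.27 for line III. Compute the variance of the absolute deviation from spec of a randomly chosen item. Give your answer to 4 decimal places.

19.9811

Per component, I: μ=11.7, E[X²]=139.45; II: μ=5.6, E[X²]=62.72; III: μ=6.7, E[X²]=45.53.
E[X] = 0.37·11.7 + 0.36·5.6 + 0.27·6.7 = 8.154.
E[X²] = 0.37·139.45 + 0.36·62.72 + 0.27·45.53 = 86.4688.
Var(X) = E[X²] − (E[X])² = 86.4688 − 66.4877 = 19.9811.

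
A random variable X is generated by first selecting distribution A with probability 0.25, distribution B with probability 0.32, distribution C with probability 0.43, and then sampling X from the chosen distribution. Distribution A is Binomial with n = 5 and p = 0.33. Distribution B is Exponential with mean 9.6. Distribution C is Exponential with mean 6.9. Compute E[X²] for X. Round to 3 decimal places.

100.884

For each component E[X²] = Var + (mean)², giving A: 3.828; B: 184.32; C: 95.22.
Overall E[X²] = 0.25·3.828 + 0.32·184.32 + 0.43·95.22 = 100.884.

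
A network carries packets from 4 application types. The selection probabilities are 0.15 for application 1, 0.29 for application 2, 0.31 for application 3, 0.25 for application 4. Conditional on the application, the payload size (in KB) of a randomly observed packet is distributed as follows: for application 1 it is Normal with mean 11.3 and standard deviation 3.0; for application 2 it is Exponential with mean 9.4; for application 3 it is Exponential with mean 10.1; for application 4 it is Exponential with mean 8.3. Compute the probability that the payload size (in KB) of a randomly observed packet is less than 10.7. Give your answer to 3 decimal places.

Conditional on each application, P(X < 10.7): 1: 0.42074; 2: 0.679636; 3: 0.653338; 4: 0.724497.
By total probability, P(X < 10.7) = 0.15·0.42074 + 0.29·0.679636 + 0.31·0.653338 + 0.25·0.724497 = 0.643865.

0.644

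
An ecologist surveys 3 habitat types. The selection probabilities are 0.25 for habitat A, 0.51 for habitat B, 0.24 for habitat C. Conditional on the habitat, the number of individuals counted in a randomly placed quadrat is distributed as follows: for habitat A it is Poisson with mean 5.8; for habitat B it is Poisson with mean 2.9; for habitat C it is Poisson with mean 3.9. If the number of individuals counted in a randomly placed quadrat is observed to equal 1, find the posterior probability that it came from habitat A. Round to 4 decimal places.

Likelihoods P(X=1 | ·): A: 0.0175598; B: 0.159567; C: 0.0789435.
Posterior ∝ prior × likelihood. Numerator for A: 0.25·0.0175598 = 0.00438995.
Normalizing constant: 0.25·0.0175598 + 0.51·0.159567 + 0.24·0.0789435 = 0.104716.
P(A | observation) = 0.00438995 / 0.104716 = 0.0419226.

0.0419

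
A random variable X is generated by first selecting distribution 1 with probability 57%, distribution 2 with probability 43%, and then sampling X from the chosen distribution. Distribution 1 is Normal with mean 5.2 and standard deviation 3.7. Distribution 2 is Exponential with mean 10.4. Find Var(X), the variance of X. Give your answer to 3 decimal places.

Per component, 1: μ=5.2, E[X²]=40.73; 2: μ=10.4, E[X²]=216.32.
E[X] = 0.57·5.2 + 0.43·10.4 = 7.436.
E[X²] = 0.57·40.73 + 0.43·216.32 = 116.234.
Var(X) = E[X²] − (E[X])² = 116.234 − 55.2941 = 60.9396.

60.940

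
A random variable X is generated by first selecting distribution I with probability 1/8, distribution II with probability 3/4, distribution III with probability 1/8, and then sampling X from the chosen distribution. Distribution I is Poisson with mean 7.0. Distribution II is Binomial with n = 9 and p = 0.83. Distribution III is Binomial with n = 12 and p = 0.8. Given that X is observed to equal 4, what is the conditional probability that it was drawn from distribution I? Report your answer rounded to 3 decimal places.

Likelihoods P(X=4 | ·): I: 0.0912262; II: 0.00849039; III: 0.000519045.
Posterior ∝ prior × likelihood. Numerator for I: 0.125·0.0912262 = 0.0114033.
Normalizing constant: 0.125·0.0912262 + 0.75·0.00849039 + 0.125·0.000519045 = 0.0178359.
P(I | observation) = 0.0114033 / 0.0178359 = 0.639342.

0.639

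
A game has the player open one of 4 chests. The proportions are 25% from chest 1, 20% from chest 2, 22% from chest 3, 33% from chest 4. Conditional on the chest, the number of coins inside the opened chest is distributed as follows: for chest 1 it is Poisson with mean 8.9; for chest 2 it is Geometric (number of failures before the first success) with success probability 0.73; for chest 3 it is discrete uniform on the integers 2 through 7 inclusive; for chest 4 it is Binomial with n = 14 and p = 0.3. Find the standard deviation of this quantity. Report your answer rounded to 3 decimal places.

3.491

Per component, 1: μ=8.9, E[X²]=88.11; 2: μ=0.369863, E[X²]=0.64346; 3: μ=4.5, E[X²]=23.1667; 4: μ=4.2, E[X²]=20.58.
E[X] = 0.25·8.9 + 0.2·0.369863 + 0.22·4.5 + 0.33·4.2 = 4.67497.
E[X²] = 0.25·88.11 + 0.2·0.64346 + 0.22·23.1667 + 0.33·20.58 = 34.0443.
Var(X) = E[X²] − (E[X])² = 34.0443 − 21.8554 = 12.1889.
SD(X) = √12.1889 = 3.49126.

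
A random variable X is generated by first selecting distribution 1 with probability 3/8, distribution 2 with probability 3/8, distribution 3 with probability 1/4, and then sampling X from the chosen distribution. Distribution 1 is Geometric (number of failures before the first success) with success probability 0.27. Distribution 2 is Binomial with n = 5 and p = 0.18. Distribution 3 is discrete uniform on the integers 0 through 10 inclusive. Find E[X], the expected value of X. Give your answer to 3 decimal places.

2.601

Component means — 1: 2.7037; 2: 0.9; 3: 5.
E[X] = 0.375·2.7037 + 0.375·0.9 + 0.25·5 = 2.60139.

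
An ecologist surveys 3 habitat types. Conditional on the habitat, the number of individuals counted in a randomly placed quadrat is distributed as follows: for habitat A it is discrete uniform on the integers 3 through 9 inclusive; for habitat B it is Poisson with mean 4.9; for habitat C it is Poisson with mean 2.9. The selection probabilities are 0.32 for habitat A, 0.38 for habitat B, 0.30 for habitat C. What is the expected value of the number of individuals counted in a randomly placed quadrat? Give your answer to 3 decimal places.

4.652

Component means — A: 6; B: 4.9; C: 2.9.
E[X] = 0.32·6 + 0.38·4.9 + 0.3·2.9 = 4.652.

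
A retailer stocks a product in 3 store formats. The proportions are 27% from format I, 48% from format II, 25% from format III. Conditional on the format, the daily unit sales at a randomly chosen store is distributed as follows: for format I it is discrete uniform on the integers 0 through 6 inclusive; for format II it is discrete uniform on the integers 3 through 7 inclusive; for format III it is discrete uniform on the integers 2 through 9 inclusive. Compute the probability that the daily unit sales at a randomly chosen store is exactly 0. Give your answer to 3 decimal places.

0.039

Conditional on each format, P(X = 0): I: 0.142857; II: 0; III: 0.
By total probability, P(X = 0) = 0.27·0.142857 + 0.48·0 + 0.25·0 = 0.0385714.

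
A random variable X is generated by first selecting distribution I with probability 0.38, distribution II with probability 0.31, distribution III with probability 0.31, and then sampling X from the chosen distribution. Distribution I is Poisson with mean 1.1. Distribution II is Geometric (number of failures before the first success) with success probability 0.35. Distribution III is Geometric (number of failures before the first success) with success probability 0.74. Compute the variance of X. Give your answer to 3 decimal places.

2.562

Per component, I: μ=1.1, E[X²]=2.31; II: μ=1.85714, E[X²]=8.7551; III: μ=0.351351, E[X²]=0.598247.
E[X] = 0.38·1.1 + 0.31·1.85714 + 0.31·0.351351 = 1.10263.
E[X²] = 0.38·2.31 + 0.31·8.7551 + 0.31·0.598247 = 3.77734.
Var(X) = E[X²] − (E[X])² = 3.77734 − 1.2158 = 2.56154.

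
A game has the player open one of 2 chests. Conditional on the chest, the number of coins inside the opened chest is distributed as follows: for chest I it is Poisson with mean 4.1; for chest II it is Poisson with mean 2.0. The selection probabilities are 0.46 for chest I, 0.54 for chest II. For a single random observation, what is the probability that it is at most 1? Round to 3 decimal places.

Conditional on each chest, P(X ≤ 1): I: 0.0845206; II: 0.406006.
By total probability, P(X ≤ 1) = 0.46·0.0845206 + 0.54·0.406006 = 0.258123.

0.258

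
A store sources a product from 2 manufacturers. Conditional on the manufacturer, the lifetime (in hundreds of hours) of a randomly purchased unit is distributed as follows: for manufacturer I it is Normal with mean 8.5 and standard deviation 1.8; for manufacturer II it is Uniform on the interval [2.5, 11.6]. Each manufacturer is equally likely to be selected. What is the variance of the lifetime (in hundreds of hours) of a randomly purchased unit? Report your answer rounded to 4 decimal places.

Per component, I: μ=8.5, E[X²]=75.49; II: μ=7.05, E[X²]=56.6033.
E[X] = 0.5·8.5 + 0.5·7.05 = 7.775.
E[X²] = 0.5·75.49 + 0.5·56.6033 = 66.0467.
Var(X) = E[X²] − (E[X])² = 66.0467 − 60.4506 = 5.59604.

5.5960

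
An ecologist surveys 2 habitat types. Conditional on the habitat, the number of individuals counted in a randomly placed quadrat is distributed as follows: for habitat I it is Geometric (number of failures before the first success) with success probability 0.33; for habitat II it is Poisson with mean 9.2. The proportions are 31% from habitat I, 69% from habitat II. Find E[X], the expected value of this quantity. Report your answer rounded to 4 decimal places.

Component means — I: 2.0303; II: 9.2.
E[X] = 0.31·2.0303 + 0.69·9.2 = 6.97739.

6.9774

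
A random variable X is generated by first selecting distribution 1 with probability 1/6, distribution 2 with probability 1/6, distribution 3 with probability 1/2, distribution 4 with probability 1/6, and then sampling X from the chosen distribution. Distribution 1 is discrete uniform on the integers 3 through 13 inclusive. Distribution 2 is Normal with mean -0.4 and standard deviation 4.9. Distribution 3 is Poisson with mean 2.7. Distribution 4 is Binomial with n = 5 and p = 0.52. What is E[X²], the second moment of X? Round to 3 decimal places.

For each component E[X²] = Var + (mean)², giving 1: 74; 2: 24.17; 3: 9.99; 4: 8.008.
Overall E[X²] = 0.166667·74 + 0.166667·24.17 + 0.5·9.99 + 0.166667·8.008 = 22.6913.

22.691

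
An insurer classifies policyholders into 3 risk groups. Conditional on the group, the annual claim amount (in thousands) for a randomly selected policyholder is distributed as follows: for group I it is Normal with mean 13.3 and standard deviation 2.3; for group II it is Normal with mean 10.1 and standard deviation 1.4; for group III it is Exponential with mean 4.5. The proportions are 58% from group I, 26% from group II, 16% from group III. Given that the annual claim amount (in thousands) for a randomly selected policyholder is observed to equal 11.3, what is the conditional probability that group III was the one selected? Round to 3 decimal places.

0.023

Likelihoods f(11.3 | ·): I: 0.118847; II: 0.197354; III: 0.0180396.
Posterior ∝ prior × likelihood. Numerator for III: 0.16·0.0180396 = 0.00288633.
Normalizing constant: 0.58·0.118847 + 0.26·0.197354 + 0.16·0.0180396 = 0.123129.
P(III | observation) = 0.00288633 / 0.123129 = 0.0234414.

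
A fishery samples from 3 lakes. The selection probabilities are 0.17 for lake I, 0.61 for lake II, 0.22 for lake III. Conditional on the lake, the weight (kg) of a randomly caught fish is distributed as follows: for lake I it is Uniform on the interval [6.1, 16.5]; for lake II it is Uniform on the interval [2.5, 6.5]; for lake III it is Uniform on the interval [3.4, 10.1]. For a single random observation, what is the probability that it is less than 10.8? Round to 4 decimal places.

0.9068

Conditional on each lake, P(X < 10.8): I: 0.451923; II: 1; III: 1.
By total probability, P(X < 10.8) = 0.17·0.451923 + 0.61·1 + 0.22·1 = 0.906827.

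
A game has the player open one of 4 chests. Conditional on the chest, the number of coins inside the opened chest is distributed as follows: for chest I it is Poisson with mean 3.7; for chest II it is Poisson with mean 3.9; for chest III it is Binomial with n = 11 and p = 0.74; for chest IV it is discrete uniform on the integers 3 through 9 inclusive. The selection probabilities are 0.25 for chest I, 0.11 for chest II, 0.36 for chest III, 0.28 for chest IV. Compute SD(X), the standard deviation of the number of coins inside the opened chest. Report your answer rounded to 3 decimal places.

2.587

Per component, I: μ=3.7, E[X²]=17.39; II: μ=3.9, E[X²]=19.11; III: μ=8.14, E[X²]=68.376; IV: μ=6, E[X²]=40.
E[X] = 0.25·3.7 + 0.11·3.9 + 0.36·8.14 + 0.28·6 = 5.9644.
E[X²] = 0.25·17.39 + 0.11·19.11 + 0.36·68.376 + 0.28·40 = 42.265.
Var(X) = E[X²] − (E[X])² = 42.265 − 35.5741 = 6.69089.
SD(X) = √6.69089 = 2.58668.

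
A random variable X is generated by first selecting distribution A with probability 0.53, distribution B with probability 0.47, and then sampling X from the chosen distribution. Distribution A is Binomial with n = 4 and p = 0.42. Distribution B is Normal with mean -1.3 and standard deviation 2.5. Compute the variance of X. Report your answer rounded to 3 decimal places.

5.666

Per component, A: μ=1.68, E[X²]=3.7968; B: μ=-1.3, E[X²]=7.94.
E[X] = 0.53·1.68 + 0.47·-1.3 = 0.2794.
E[X²] = 0.53·3.7968 + 0.47·7.94 = 5.7441.
Var(X) = E[X²] − (E[X])² = 5.7441 − 0.0780644 = 5.66604.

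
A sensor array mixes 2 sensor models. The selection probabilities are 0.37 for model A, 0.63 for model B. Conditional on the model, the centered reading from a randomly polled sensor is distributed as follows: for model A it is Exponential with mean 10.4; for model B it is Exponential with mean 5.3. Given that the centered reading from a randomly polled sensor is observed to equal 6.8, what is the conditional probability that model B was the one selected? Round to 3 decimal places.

0.640

Likelihoods f(6.8 | ·): A: 0.050004; B: 0.0523017.
Posterior ∝ prior × likelihood. Numerator for B: 0.63·0.0523017 = 0.0329501.
Normalizing constant: 0.37·0.050004 + 0.63·0.0523017 = 0.0514516.
P(B | observation) = 0.0329501 / 0.0514516 = 0.64041.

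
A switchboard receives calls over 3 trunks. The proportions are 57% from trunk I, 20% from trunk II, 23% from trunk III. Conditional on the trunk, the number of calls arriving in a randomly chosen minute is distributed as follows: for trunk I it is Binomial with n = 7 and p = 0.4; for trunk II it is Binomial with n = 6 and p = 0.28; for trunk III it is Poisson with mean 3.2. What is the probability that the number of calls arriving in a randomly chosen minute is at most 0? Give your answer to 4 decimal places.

0.0532

Conditional on each trunk, P(X ≤ 0): I: 0.0279936; II: 0.139314; III: 0.0407622.
By total probability, P(X ≤ 0) = 0.57·0.0279936 + 0.2·0.139314 + 0.23·0.0407622 = 0.0531945.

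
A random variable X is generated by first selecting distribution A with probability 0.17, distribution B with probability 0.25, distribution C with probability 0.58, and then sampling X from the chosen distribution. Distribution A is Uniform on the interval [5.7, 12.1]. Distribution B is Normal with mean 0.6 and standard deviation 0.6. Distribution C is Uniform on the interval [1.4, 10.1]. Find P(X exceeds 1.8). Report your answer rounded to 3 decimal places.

Conditional on each component, P(X > 1.8): A: 1; B: 0.0227501; C: 0.954023.
By total probability, P(X > 1.8) = 0.17·1 + 0.25·0.0227501 + 0.58·0.954023 = 0.729021.

0.729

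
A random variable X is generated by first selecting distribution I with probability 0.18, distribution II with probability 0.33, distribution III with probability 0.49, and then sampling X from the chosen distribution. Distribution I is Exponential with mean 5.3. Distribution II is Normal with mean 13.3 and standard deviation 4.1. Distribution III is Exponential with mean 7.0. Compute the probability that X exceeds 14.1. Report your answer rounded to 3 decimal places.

0.217

Conditional on each component, P(X > 14.1): I: 0.0699218; II: 0.422649; III: 0.133416.
By total probability, P(X > 14.1) = 0.18·0.0699218 + 0.33·0.422649 + 0.49·0.133416 = 0.217434.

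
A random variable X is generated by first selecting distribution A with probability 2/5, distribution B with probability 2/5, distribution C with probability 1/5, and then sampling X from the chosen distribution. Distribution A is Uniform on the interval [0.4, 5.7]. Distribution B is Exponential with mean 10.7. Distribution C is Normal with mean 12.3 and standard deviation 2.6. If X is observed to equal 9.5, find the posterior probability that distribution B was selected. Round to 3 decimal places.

0.472

Likelihoods f(9.5 | ·): A: 0; B: 0.0384616; C: 0.0859206.
Posterior ∝ prior × likelihood. Numerator for B: 0.4·0.0384616 = 0.0153847.
Normalizing constant: 0.4·0 + 0.4·0.0384616 + 0.2·0.0859206 = 0.0325688.
P(B | observation) = 0.0153847 / 0.0325688 = 0.472374.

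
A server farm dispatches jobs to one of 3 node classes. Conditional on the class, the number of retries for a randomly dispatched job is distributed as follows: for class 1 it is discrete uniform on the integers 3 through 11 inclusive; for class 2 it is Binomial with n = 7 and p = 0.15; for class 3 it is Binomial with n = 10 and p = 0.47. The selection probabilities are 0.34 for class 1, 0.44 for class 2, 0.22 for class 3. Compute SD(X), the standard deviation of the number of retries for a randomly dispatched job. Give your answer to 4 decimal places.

Per component, 1: μ=7, E[X²]=55.6667; 2: μ=1.05, E[X²]=1.995; 3: μ=4.7, E[X²]=24.581.
E[X] = 0.34·7 + 0.44·1.05 + 0.22·4.7 = 3.876.
E[X²] = 0.34·55.6667 + 0.44·1.995 + 0.22·24.581 = 25.2123.
Var(X) = E[X²] − (E[X])² = 25.2123 − 15.0234 = 10.1889.
SD(X) = √10.1889 = 3.19201.

3.1920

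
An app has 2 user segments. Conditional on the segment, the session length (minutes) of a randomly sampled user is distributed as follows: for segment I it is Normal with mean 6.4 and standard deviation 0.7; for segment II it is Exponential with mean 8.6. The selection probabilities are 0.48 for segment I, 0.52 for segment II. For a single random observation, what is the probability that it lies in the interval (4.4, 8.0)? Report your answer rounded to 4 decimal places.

0.5803

Conditional on each segment, P(4.4 < X < 8.0): I: 0.986727; II: 0.205057.
By total probability, P(4.4 < X < 8.0) = 0.48·0.986727 + 0.52·0.205057 = 0.580259.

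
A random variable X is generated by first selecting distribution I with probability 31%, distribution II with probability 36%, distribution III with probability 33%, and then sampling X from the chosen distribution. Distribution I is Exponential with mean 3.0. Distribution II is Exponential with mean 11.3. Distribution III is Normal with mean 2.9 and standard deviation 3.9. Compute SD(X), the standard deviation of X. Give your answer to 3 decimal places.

Per component, I: μ=3, E[X²]=18; II: μ=11.3, E[X²]=255.38; III: μ=2.9, E[X²]=23.62.
E[X] = 0.31·3 + 0.36·11.3 + 0.33·2.9 = 5.955.
E[X²] = 0.31·18 + 0.36·255.38 + 0.33·23.62 = 105.311.
Var(X) = E[X²] − (E[X])² = 105.311 − 35.462 = 69.8494.
SD(X) = √69.8494 = 8.35759.

8.358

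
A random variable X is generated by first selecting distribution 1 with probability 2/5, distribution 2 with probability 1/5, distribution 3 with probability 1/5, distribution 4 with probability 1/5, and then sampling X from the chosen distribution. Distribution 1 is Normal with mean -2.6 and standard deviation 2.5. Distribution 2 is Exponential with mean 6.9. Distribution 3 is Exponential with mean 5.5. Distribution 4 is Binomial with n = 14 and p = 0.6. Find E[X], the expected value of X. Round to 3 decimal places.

Component means — 1: -2.6; 2: 6.9; 3: 5.5; 4: 8.4.
E[X] = 0.4·-2.6 + 0.2·6.9 + 0.2·5.5 + 0.2·8.4 = 3.12.

3.120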